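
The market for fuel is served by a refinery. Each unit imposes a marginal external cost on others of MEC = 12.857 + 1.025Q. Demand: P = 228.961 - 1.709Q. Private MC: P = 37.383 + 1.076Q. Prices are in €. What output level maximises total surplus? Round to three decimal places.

Q* = 46.908

Social marginal cost = private MC + MEC = 50.240 + 2.101Q.
Set SMC = demand: 50.240 + 2.101Q = 228.961 - 1.709Q → Q* = 46.9084.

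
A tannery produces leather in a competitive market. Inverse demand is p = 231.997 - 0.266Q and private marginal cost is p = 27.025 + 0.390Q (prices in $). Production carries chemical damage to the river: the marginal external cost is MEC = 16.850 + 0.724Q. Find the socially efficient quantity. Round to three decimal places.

Social marginal cost = private MC + MEC = 43.875 + 1.114Q.
Set SMC = demand: 43.875 + 1.114Q = 231.997 - 0.266Q → Q* = 136.3203.

Q* = 136.320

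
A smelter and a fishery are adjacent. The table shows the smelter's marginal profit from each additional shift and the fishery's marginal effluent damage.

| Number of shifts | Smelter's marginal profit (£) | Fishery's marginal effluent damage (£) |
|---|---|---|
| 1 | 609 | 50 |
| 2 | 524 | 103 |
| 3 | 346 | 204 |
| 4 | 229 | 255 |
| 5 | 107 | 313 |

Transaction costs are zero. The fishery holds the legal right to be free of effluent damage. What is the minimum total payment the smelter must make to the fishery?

Efficient level: marginal profit ≥ marginal effluent damage through level 3, so k* = 3.
With the fishery holding the right, the smelter must at least compensate total damage at k*: 50 + 103 + 204 = 357.

£357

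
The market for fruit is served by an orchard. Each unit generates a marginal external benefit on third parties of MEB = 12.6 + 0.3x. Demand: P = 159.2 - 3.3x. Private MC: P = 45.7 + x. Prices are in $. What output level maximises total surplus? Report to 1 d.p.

x* = 31.5

Social marginal cost = private MC − MEB = 33.1 + 0.7x.
Set SMC = demand: 33.1 + 0.7x = 159.2 - 3.3x → x* = 31.5250.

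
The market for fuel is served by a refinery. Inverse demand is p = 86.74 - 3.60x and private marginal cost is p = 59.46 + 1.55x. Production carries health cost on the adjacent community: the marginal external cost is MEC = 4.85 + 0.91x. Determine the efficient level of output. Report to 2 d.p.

Social marginal cost = private MC + MEC = 64.31 + 2.46x.
Set SMC = demand: 64.31 + 2.46x = 86.74 - 3.60x → x* = 3.7013.

x* = 3.70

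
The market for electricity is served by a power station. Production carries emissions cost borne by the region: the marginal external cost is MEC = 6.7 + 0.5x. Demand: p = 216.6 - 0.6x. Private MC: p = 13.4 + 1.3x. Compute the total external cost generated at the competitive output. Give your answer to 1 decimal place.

3576.0

Market equilibrium (private): 13.4 + 1.3x = 216.6 - 0.6x → x_m = 106.9474.
Total external cost = ∫₀^{x_m} (6.7 + 0.5x) dx = 6.7×106.9474 + ½×0.5×106.9474² = 3575.9842.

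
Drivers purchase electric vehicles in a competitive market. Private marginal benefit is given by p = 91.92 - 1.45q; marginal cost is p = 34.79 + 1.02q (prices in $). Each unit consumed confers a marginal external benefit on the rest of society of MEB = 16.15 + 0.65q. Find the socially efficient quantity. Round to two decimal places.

q* = 40.26

Social marginal benefit = demand + MEB = 108.07 - 0.80q.
Set SMB = MC: 108.07 - 0.80q = 34.79 + 1.02q → q* = 40.2637.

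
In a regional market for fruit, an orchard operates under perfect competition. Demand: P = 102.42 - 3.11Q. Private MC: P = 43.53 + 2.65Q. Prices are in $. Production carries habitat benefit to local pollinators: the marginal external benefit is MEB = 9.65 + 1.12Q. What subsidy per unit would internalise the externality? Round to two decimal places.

Social marginal cost = private MC − MEB = 33.88 + 1.53Q.
Set SMC = demand: 33.88 + 1.53Q = 102.42 - 3.11Q → Q* = 14.7716.
The Pigouvian subsidy equals MEB at Q*: 9.65 + 1.12×14.7716 = 26.1942.

subsidy = $26.19 per unit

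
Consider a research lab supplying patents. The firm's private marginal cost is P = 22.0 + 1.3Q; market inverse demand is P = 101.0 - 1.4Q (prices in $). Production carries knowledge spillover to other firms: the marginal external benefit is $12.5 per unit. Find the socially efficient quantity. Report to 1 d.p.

Social marginal cost = private MC − MEB = 9.5 + 1.3Q.
Set SMC = demand: 9.5 + 1.3Q = 101.0 - 1.4Q → Q* = 33.8889.

Q* = 33.9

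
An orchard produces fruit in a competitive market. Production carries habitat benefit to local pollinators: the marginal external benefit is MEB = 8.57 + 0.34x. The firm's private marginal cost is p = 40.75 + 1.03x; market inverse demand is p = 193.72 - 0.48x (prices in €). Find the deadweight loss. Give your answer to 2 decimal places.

DWL = €790.67

Market equilibrium (private): 40.75 + 1.03x = 193.72 - 0.48x → x_m = 101.3046.
Social marginal cost = private MC − MEB = 32.18 + 0.69x.
Set SMC = demand: 32.18 + 0.69x = 193.72 - 0.48x → x* = 138.0684.
The loss is the area between SMC and demand from x* to x_m; with linear curves that's a triangle of height MEB(x_m).
DWL = ½ × 36.7638 × 43.0136 = 790.6717.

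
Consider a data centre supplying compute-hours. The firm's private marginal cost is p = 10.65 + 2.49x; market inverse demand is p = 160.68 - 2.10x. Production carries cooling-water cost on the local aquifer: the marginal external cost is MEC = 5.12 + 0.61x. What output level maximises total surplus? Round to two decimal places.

Social marginal cost = private MC + MEC = 15.77 + 3.10x.
Set SMC = demand: 15.77 + 3.10x = 160.68 - 2.10x → x* = 27.8673.

x* = 27.87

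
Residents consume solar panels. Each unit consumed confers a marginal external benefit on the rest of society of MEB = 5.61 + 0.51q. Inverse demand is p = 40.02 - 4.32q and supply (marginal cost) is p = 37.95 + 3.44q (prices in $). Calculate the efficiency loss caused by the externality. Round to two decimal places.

DWL = $2.28

Market equilibrium (private): 37.95 + 3.44q = 40.02 - 4.32q → q_m = 0.2668.
Social marginal benefit = demand + MEB = 45.63 - 3.81q.
Set SMB = MC: 45.63 - 3.81q = 37.95 + 3.44q → q* = 1.0593.
Between q* and q_m the wedge SMB − MC runs linearly from 0 to MEB(q_m), so the loss is a triangle.
DWL = ½ × 0.7925 × 5.7460 = 2.2769.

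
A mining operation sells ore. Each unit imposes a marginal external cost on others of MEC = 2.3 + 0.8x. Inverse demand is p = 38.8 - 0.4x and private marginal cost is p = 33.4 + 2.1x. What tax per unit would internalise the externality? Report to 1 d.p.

Social marginal cost = private MC + MEC = 35.7 + 2.9x.
Set SMC = demand: 35.7 + 2.9x = 38.8 - 0.4x → x* = 0.9394.
The Pigouvian tax equals MEC at x*: 2.3 + 0.8×0.9394 = 3.0515.

tax = 3.1 per unit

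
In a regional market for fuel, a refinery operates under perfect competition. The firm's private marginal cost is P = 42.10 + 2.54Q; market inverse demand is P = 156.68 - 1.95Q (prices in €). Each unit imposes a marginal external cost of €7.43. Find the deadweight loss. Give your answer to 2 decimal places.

Market equilibrium (private): 42.10 + 2.54Q = 156.68 - 1.95Q → Q_m = 25.5189.
Social marginal cost = private MC + MEC = 49.53 + 2.54Q.
Set SMC = demand: 49.53 + 2.54Q = 156.68 - 1.95Q → Q* = 23.8641.
Between Q* and Q_m the wedge SMC − demand runs linearly from 0 to MEC(Q_m), so the loss is a triangle.
DWL = ½ × 1.6548 × 7.4300 = 6.1476.

DWL = €6.15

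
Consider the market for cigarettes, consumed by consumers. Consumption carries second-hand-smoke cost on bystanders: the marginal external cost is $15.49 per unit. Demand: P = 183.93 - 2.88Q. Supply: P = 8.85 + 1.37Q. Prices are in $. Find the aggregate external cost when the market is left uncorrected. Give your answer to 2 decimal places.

$638.12

Market equilibrium (private): 8.85 + 1.37Q = 183.93 - 2.88Q → Q_m = 41.1953.
Total external cost = MEC × Q_m = 15.49 × 41.1953 = 638.1152.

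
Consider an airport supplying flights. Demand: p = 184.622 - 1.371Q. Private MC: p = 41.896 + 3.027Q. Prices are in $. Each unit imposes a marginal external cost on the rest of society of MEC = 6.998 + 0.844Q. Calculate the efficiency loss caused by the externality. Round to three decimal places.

DWL = $112.794

Market equilibrium (private): 41.896 + 3.027Q = 184.622 - 1.371Q → Q_m = 32.4525.
Social marginal cost = private MC + MEC = 48.894 + 3.871Q.
Set SMC = demand: 48.894 + 3.871Q = 184.622 - 1.371Q → Q* = 25.8924.
Between Q* and Q_m the wedge SMC − demand runs linearly from 0 to MEC(Q_m), so the loss is a triangle.
DWL = ½ × 6.5601 × 34.3879 = 112.7940.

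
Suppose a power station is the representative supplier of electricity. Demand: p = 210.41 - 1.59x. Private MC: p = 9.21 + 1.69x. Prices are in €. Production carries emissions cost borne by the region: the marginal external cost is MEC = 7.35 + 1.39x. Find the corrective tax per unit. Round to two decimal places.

Social marginal cost = private MC + MEC = 16.56 + 3.08x.
Set SMC = demand: 16.56 + 3.08x = 210.41 - 1.59x → x* = 41.5096.
The Pigouvian tax equals MEC at x*: 7.35 + 1.39×41.5096 = 65.0483.

tax = €65.05 per unit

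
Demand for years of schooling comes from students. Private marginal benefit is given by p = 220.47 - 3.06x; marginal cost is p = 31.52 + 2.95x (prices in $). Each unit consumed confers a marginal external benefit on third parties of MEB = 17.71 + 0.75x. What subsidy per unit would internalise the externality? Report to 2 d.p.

Social marginal benefit = demand + MEB = 238.18 - 2.31x.
Set SMB = MC: 238.18 - 2.31x = 31.52 + 2.95x → x* = 39.2890.
The Pigouvian subsidy equals MEB at x*: 17.71 + 0.75×39.2890 = 47.1768.

subsidy = $47.18 per unit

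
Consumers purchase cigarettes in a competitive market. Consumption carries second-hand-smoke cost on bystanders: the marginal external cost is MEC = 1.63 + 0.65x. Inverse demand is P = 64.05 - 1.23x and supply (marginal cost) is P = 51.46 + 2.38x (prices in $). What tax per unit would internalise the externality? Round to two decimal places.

tax = $3.30 per unit

Social marginal benefit = demand − MEC = 62.42 - 1.88x.
Set SMB = MC: 62.42 - 1.88x = 51.46 + 2.38x → x* = 2.5728.
The Pigouvian tax equals MEC at x*: 1.63 + 0.65×2.5728 = 3.3023.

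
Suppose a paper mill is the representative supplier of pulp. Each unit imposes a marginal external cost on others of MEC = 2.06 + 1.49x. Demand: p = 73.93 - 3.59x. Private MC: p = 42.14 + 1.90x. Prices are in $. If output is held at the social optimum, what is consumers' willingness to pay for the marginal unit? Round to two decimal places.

P = $58.64

Social marginal cost = private MC + MEC = 44.20 + 3.39x.
Set SMC = demand: 44.20 + 3.39x = 73.93 - 3.59x → x* = 4.2593.
Consumer price on the demand curve at x*: 73.93 − 3.59×4.2593 = 58.6391.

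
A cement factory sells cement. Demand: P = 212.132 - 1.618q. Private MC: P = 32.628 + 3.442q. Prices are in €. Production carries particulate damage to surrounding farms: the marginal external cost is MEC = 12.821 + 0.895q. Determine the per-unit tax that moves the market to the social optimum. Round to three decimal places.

tax = €37.872 per unit

Social marginal cost = private MC + MEC = 45.449 + 4.337q.
Set SMC = demand: 45.449 + 4.337q = 212.132 - 1.618q → q* = 27.9904.
The Pigouvian tax equals MEC at q*: 12.821 + 0.895×27.9904 = 37.8724.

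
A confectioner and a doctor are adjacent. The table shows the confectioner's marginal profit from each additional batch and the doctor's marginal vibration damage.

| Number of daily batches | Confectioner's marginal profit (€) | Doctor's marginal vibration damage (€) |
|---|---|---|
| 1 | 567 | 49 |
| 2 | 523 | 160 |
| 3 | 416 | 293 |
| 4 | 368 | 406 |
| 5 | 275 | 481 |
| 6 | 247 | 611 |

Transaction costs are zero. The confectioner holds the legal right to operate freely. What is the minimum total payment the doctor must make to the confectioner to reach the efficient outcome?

Left alone the confectioner would choose level 6 (marginal profit stays positive).
Efficient level: k* = 3 (marginal profit ≥ marginal vibration damage through 3).
The doctor must at least cover the confectioner's forgone profit from cutting 6→3: 368 + 275 + 247 = 890.

€890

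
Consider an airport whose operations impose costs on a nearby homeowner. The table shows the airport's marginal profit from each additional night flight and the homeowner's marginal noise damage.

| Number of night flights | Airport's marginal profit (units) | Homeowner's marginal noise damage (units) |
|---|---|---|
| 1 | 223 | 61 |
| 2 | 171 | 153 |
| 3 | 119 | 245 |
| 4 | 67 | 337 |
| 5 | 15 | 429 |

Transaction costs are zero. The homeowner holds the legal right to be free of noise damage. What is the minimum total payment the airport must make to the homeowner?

Efficient level: marginal profit ≥ marginal noise damage through level 2, so k* = 2.
With the homeowner holding the right, the airport must at least compensate total damage at k*: 61 + 153 = 214.

214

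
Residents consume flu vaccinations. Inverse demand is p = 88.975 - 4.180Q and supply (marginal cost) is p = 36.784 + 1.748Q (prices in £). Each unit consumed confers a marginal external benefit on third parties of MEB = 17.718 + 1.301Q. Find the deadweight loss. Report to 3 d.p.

DWL = £91.962

Market equilibrium (private): 36.784 + 1.748Q = 88.975 - 4.180Q → Q_m = 8.8041.
Social marginal benefit = demand + MEB = 106.693 - 2.879Q.
Set SMB = MC: 106.693 - 2.879Q = 36.784 + 1.748Q → Q* = 15.1089.
The loss is the area between SMB and MC from Q* to Q_m; with linear curves that's a triangle of height MEB(Q_m).
DWL = ½ × 6.3048 × 29.1722 = 91.9624.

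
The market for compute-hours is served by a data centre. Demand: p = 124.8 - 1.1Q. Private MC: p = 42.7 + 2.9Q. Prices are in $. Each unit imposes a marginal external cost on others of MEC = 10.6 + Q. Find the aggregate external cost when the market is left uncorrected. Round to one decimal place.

$428.2

Market equilibrium (private): 42.7 + 2.9Q = 124.8 - 1.1Q → Q_m = 20.5250.
Total external cost = ∫₀^{Q_m} (10.6 + 1.0Q) dQ = 10.6×20.5250 + ½×1.0×20.5250² = 428.2028.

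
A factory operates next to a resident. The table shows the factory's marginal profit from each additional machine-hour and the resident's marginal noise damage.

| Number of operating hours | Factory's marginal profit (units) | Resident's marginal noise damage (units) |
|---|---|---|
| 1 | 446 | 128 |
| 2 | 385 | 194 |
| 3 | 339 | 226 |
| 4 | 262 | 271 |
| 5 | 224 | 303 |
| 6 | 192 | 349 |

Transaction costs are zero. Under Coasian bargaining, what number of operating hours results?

3

Bargaining reaches the level where marginal profit last exceeds marginal noise damage.
That holds through level 3 (339 ≥ 226) but not at 4 (262 < 271).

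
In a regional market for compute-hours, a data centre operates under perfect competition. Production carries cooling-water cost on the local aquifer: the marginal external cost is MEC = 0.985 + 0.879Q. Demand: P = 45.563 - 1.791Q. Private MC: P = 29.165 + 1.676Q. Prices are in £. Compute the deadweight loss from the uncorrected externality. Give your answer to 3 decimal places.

DWL = £3.042

Market equilibrium (private): 29.165 + 1.676Q = 45.563 - 1.791Q → Q_m = 4.7297.
Social marginal cost = private MC + MEC = 30.150 + 2.555Q.
Set SMC = demand: 30.150 + 2.555Q = 45.563 - 1.791Q → Q* = 3.5465.
The welfare-loss triangle has base |Q_m − Q*| and height MEC(Q_m) (the vertical gap between SMC and demand is zero at Q* and MEC at Q_m).
DWL = ½ × 1.1832 × 5.1424 = 3.0422.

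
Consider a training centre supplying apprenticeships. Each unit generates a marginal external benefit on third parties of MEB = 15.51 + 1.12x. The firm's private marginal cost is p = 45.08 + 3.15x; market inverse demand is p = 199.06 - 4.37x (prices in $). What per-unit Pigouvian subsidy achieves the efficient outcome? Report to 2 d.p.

Social marginal cost = private MC − MEB = 29.57 + 2.03x.
Set SMC = demand: 29.57 + 2.03x = 199.06 - 4.37x → x* = 26.4828.
The Pigouvian subsidy equals MEB at x*: 15.51 + 1.12×26.4828 = 45.1707.

subsidy = $45.17 per unit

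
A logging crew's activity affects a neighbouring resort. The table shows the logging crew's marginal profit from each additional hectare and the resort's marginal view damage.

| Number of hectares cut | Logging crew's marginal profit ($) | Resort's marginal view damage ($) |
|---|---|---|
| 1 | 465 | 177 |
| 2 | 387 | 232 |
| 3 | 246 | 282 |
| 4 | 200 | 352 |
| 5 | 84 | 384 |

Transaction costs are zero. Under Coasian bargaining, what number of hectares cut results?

Bargaining reaches the level where marginal profit last exceeds marginal view damage.
That holds through level 2 (387 ≥ 232) but not at 3 (246 < 282).

2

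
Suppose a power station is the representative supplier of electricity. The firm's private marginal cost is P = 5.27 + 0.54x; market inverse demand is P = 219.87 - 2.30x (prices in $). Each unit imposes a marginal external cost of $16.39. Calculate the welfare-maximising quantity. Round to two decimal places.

Social marginal cost = private MC + MEC = 21.66 + 0.54x.
Set SMC = demand: 21.66 + 0.54x = 219.87 - 2.30x → x* = 69.7923.

x* = 69.79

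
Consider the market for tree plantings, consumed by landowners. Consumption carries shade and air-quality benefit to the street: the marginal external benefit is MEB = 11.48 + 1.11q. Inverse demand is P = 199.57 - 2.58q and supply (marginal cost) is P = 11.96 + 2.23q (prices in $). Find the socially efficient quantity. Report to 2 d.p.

Social marginal benefit = demand + MEB = 211.05 - 1.47q.
Set SMB = MC: 211.05 - 1.47q = 11.96 + 2.23q → q* = 53.8081.

q* = 53.81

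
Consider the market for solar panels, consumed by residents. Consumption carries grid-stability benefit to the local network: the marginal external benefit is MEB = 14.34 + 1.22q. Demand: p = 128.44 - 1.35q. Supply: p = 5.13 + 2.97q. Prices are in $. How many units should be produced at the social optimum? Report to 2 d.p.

Social marginal benefit = demand + MEB = 142.78 - 0.13q.
Set SMB = MC: 142.78 - 0.13q = 5.13 + 2.97q → q* = 44.4032.

q* = 44.40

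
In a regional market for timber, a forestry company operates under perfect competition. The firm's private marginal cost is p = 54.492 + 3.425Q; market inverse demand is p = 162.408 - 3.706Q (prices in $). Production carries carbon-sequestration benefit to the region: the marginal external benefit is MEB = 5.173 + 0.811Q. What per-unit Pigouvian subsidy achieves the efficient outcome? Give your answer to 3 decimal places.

Social marginal cost = private MC − MEB = 49.319 + 2.614Q.
Set SMC = demand: 49.319 + 2.614Q = 162.408 - 3.706Q → Q* = 17.8938.
The Pigouvian subsidy equals MEB at Q*: 5.173 + 0.811×17.8938 = 19.6849.

subsidy = $19.685 per unit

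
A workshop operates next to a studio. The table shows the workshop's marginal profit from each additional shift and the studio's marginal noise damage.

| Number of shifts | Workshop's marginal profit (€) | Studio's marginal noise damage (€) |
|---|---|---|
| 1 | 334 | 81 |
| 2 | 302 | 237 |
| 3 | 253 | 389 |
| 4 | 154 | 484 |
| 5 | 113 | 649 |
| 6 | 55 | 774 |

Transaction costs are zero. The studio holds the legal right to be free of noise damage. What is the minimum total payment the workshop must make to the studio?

Efficient level: marginal profit ≥ marginal noise damage through level 2, so k* = 2.
With the studio holding the right, the workshop must at least compensate total damage at k*: 81 + 237 = 318.

€318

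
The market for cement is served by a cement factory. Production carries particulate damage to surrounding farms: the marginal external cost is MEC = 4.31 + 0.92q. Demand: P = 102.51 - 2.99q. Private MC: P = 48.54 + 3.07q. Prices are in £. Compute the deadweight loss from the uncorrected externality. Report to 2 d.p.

DWL = £11.20

Market equilibrium (private): 48.54 + 3.07q = 102.51 - 2.99q → q_m = 8.9059.
Social marginal cost = private MC + MEC = 52.85 + 3.99q.
Set SMC = demand: 52.85 + 3.99q = 102.51 - 2.99q → q* = 7.1146.
Between q* and q_m the wedge SMC − demand runs linearly from 0 to MEC(q_m), so the loss is a triangle.
DWL = ½ × 1.7913 × 12.5035 = 11.1988.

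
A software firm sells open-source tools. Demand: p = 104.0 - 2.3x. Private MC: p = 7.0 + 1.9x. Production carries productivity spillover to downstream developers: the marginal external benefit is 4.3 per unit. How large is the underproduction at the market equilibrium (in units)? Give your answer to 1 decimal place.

Market equilibrium (private): 7.0 + 1.9x = 104.0 - 2.3x → x_m = 23.0952.
Social marginal cost = private MC − MEB = 2.7 + 1.9x.
Set SMC = demand: 2.7 + 1.9x = 104.0 - 2.3x → x* = 24.1190.
Gap = |23.0952 − 24.1190| = 1.0238.

1.0 units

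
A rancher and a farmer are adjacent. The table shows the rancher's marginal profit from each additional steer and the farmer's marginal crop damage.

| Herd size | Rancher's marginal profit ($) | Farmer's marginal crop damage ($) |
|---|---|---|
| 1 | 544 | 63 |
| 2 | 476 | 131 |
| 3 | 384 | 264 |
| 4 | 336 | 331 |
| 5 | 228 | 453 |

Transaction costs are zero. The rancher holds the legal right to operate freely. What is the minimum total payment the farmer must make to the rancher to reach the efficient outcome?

Left alone the rancher would choose level 5 (marginal profit stays positive).
Efficient level: k* = 4 (marginal profit ≥ marginal crop damage through 4).
The farmer must at least cover the rancher's forgone profit from cutting 5→4: 228 = 228.

$228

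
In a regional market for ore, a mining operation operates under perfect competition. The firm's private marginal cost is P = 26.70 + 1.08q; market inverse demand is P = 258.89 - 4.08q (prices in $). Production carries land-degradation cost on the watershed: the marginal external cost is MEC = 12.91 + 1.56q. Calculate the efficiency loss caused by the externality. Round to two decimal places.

Market equilibrium (private): 26.70 + 1.08q = 258.89 - 4.08q → q_m = 44.9981.
Social marginal cost = private MC + MEC = 39.61 + 2.64q.
Set SMC = demand: 39.61 + 2.64q = 258.89 - 4.08q → q* = 32.6310.
Height of the DWL triangle at q_m is SMC(q_m) − demand(q_m) = MEC(q_m) = 83.1070.
DWL = ½ × 12.3671 × 83.1070 = 513.8963.

DWL = $513.90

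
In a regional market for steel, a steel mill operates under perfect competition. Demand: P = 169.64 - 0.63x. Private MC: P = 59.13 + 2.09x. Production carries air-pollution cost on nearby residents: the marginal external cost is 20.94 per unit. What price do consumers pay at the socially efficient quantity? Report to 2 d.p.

Social marginal cost = private MC + MEC = 80.07 + 2.09x.
Set SMC = demand: 80.07 + 2.09x = 169.64 - 0.63x → x* = 32.9301.
Consumer price on the demand curve at x*: 169.64 − 0.63×32.9301 = 148.8940.

P = 148.89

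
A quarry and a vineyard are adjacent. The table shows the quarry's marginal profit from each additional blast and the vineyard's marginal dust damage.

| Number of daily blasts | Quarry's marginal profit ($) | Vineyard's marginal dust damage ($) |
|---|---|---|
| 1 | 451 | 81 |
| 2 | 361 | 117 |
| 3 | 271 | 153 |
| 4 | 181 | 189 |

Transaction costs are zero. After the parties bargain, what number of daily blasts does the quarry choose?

Bargaining reaches the level where marginal profit last exceeds marginal dust damage.
That holds through level 3 (271 ≥ 153) but not at 4 (181 < 189).

3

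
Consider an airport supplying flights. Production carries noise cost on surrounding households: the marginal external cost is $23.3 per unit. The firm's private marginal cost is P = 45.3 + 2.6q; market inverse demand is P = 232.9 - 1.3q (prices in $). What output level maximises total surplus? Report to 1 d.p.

Social marginal cost = private MC + MEC = 68.6 + 2.6q.
Set SMC = demand: 68.6 + 2.6q = 232.9 - 1.3q → q* = 42.1282.

q* = 42.1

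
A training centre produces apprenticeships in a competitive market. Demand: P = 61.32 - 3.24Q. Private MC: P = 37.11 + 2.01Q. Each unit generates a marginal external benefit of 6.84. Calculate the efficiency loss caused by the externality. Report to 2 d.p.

Market equilibrium (private): 37.11 + 2.01Q = 61.32 - 3.24Q → Q_m = 4.6114.
Social marginal cost = private MC − MEB = 30.27 + 2.01Q.
Set SMC = demand: 30.27 + 2.01Q = 61.32 - 3.24Q → Q* = 5.9143.
Between Q* and Q_m the wedge demand − SMC runs linearly from 0 to MEB(Q_m), so the loss is a triangle.
DWL = ½ × 1.3029 × 6.8400 = 4.4559.

DWL = 4.46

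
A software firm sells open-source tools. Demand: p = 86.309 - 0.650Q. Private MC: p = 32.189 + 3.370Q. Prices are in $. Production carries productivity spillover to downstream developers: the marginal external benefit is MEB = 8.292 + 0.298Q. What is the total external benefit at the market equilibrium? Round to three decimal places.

$138.638

Market equilibrium (private): 32.189 + 3.370Q = 86.309 - 0.650Q → Q_m = 13.4627.
Total external benefit = ∫₀^{Q_m} (8.292 + 0.298Q) dQ = 8.292×13.4627 + ½×0.298×13.4627² = 138.6381.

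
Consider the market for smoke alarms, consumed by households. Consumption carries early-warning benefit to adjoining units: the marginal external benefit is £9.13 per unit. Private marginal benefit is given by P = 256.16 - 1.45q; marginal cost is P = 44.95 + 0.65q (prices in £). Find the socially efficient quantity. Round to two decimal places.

q* = 104.92

Social marginal benefit = demand + MEB = 265.29 - 1.45q.
Set SMB = MC: 265.29 - 1.45q = 44.95 + 0.65q → q* = 104.9238.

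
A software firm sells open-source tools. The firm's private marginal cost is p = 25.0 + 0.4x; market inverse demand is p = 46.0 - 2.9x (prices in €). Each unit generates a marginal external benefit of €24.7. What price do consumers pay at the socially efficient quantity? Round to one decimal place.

Social marginal cost = private MC − MEB = 0.3 + 0.4x.
Set SMC = demand: 0.3 + 0.4x = 46.0 - 2.9x → x* = 13.8485.
Consumer price on the demand curve at x*: 46.0 − 2.9×13.8485 = 5.8394.

P = €5.8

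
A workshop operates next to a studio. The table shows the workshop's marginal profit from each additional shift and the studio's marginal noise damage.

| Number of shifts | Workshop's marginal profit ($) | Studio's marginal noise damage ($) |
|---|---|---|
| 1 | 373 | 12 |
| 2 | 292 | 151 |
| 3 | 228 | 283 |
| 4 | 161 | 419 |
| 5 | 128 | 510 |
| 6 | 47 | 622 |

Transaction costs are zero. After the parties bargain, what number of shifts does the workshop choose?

2

Bargaining reaches the level where marginal profit last exceeds marginal noise damage.
That holds through level 2 (292 ≥ 151) but not at 3 (228 < 283).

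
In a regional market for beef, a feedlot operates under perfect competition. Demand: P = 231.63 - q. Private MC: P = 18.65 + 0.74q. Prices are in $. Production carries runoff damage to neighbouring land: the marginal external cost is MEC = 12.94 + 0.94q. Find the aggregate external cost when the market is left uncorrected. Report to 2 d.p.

$8625.58

Market equilibrium (private): 18.65 + 0.74q = 231.63 - q → q_m = 122.4023.
Total external cost = ∫₀^{q_m} (12.94 + 0.94q) dq = 12.94×122.4023 + ½×0.94×122.4023² = 8625.5776.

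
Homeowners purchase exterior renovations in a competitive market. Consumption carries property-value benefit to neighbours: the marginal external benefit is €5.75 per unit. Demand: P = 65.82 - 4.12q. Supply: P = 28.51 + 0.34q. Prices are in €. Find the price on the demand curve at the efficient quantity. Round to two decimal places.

Social marginal benefit = demand + MEB = 71.57 - 4.12q.
Set SMB = MC: 71.57 - 4.12q = 28.51 + 0.34q → q* = 9.6547.
Consumer price on the demand curve at q*: 65.82 − 4.12×9.6547 = 26.0426.

P = €26.04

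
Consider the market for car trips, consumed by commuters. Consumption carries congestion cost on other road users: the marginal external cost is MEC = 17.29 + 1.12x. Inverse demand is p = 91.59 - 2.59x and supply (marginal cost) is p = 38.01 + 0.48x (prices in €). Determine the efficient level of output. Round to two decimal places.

Social marginal benefit = demand − MEC = 74.30 - 3.71x.
Set SMB = MC: 74.30 - 3.71x = 38.01 + 0.48x → x* = 8.6611.

x* = 8.66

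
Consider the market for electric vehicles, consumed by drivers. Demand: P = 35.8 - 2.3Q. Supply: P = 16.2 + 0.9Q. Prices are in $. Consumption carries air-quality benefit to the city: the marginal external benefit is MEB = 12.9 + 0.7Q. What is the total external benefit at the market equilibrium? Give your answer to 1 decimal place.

$92.1

Market equilibrium (private): 16.2 + 0.9Q = 35.8 - 2.3Q → Q_m = 6.1250.
Total external benefit = ∫₀^{Q_m} (12.9 + 0.7Q) dQ = 12.9×6.1250 + ½×0.7×6.1250² = 92.1430.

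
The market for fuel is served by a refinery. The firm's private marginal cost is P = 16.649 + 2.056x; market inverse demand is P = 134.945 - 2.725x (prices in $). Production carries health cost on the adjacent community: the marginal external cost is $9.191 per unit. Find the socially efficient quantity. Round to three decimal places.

Social marginal cost = private MC + MEC = 25.840 + 2.056x.
Set SMC = demand: 25.840 + 2.056x = 134.945 - 2.725x → x* = 22.8205.

x* = 22.821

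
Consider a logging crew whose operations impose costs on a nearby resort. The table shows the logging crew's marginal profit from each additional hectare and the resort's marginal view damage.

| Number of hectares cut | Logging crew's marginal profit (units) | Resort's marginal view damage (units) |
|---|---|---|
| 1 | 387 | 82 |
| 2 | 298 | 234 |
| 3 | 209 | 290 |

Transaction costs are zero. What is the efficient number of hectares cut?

Bargaining reaches the level where marginal profit last exceeds marginal view damage.
That holds through level 2 (298 ≥ 234) but not at 3 (209 < 290).

2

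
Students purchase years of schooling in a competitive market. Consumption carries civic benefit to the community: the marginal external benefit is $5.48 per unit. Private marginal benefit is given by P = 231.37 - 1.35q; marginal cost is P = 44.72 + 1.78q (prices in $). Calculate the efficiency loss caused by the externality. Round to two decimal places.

Market equilibrium (private): 44.72 + 1.78q = 231.37 - 1.35q → q_m = 59.6326.
Social marginal benefit = demand + MEB = 236.85 - 1.35q.
Set SMB = MC: 236.85 - 1.35q = 44.72 + 1.78q → q* = 61.3834.
The welfare-loss triangle has base |q_m − q*| and height MEB(q_m) (the vertical gap between SMB and MC is zero at q* and MEB at q_m).
DWL = ½ × 1.7508 × 5.4800 = 4.7972.

DWL = $4.80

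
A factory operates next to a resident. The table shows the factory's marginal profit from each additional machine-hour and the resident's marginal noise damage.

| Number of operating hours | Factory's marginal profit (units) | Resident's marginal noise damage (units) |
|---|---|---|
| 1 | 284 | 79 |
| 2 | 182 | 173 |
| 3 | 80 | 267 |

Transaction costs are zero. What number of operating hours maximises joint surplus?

Bargaining reaches the level where marginal profit last exceeds marginal noise damage.
That holds through level 2 (182 ≥ 173) but not at 3 (80 < 267).

2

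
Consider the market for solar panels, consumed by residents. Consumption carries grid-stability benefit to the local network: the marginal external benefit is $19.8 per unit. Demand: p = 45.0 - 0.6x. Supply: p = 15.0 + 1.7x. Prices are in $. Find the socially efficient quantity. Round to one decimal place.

x* = 21.7

Social marginal benefit = demand + MEB = 64.8 - 0.6x.
Set SMB = MC: 64.8 - 0.6x = 15.0 + 1.7x → x* = 21.6522.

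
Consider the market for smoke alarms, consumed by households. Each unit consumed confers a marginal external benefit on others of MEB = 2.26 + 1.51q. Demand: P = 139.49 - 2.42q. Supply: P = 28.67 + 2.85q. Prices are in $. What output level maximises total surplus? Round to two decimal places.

q* = 30.07

Social marginal benefit = demand + MEB = 141.75 - 0.91q.
Set SMB = MC: 141.75 - 0.91q = 28.67 + 2.85q → q* = 30.0745.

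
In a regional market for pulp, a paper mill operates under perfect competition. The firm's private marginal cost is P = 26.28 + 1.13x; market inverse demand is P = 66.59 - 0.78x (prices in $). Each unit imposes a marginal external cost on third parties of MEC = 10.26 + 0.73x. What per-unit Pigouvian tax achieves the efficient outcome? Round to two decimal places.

tax = $18.57 per unit

Social marginal cost = private MC + MEC = 36.54 + 1.86x.
Set SMC = demand: 36.54 + 1.86x = 66.59 - 0.78x → x* = 11.3826.
The Pigouvian tax equals MEC at x*: 10.26 + 0.73×11.3826 = 18.5693.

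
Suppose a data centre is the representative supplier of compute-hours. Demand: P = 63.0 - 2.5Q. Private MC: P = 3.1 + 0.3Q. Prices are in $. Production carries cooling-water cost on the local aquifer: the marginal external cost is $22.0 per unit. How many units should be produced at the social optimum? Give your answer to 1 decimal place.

Social marginal cost = private MC + MEC = 25.1 + 0.3Q.
Set SMC = demand: 25.1 + 0.3Q = 63.0 - 2.5Q → Q* = 13.5357.

Q* = 13.5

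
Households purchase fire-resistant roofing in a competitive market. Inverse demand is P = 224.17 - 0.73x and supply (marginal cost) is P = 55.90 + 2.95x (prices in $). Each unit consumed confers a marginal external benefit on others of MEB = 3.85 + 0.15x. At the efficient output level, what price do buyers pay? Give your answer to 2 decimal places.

Social marginal benefit = demand + MEB = 228.02 - 0.58x.
Set SMB = MC: 228.02 - 0.58x = 55.90 + 2.95x → x* = 48.7592.
Consumer price on the demand curve at x*: 224.17 − 0.73×48.7592 = 188.5758.

P = $188.58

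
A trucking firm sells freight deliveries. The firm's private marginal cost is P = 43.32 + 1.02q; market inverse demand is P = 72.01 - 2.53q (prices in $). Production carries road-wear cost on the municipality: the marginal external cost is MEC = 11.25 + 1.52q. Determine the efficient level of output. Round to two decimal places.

Social marginal cost = private MC + MEC = 54.57 + 2.54q.
Set SMC = demand: 54.57 + 2.54q = 72.01 - 2.53q → q* = 3.4398.

q* = 3.44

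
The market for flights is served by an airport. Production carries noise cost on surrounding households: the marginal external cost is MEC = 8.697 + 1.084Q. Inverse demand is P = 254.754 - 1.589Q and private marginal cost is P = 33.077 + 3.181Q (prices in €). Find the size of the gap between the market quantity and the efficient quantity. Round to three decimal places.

Market equilibrium (private): 33.077 + 3.181Q = 254.754 - 1.589Q → Q_m = 46.4732.
Social marginal cost = private MC + MEC = 41.774 + 4.265Q.
Set SMC = demand: 41.774 + 4.265Q = 254.754 - 1.589Q → Q* = 36.3820.
Gap = |46.4732 − 36.3820| = 10.0912.

10.091 units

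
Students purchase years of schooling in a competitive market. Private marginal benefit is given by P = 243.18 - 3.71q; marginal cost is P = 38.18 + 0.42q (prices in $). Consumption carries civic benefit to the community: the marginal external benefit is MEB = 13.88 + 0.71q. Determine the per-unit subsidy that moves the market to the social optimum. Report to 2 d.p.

subsidy = $59.32 per unit

Social marginal benefit = demand + MEB = 257.06 - 3.00q.
Set SMB = MC: 257.06 - 3.00q = 38.18 + 0.42q → q* = 64.0000.
The Pigouvian subsidy equals MEB at q*: 13.88 + 0.71×64.0000 = 59.3200.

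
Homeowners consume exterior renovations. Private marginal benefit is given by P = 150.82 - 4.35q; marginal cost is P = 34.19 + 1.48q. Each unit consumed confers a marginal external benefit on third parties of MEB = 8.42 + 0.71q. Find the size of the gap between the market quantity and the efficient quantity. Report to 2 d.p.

4.42 units

Market equilibrium (private): 34.19 + 1.48q = 150.82 - 4.35q → q_m = 20.0051.
Social marginal benefit = demand + MEB = 159.24 - 3.64q.
Set SMB = MC: 159.24 - 3.64q = 34.19 + 1.48q → q* = 24.4238.
Gap = |20.0051 − 24.4238| = 4.4187.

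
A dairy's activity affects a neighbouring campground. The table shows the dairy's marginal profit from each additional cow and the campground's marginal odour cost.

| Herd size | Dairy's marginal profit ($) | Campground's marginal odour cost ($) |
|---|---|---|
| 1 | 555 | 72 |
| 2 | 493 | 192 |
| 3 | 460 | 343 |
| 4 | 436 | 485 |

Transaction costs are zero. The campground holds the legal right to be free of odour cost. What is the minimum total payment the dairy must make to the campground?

Efficient level: marginal profit ≥ marginal odour cost through level 3, so k* = 3.
With the campground holding the right, the dairy must at least compensate total damage at k*: 72 + 192 + 343 = 607.

$607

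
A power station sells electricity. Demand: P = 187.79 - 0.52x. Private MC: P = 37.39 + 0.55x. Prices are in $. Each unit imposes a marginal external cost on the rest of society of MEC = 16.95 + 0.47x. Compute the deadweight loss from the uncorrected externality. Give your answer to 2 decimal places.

Market equilibrium (private): 37.39 + 0.55x = 187.79 - 0.52x → x_m = 140.5607.
Social marginal cost = private MC + MEC = 54.34 + 1.02x.
Set SMC = demand: 54.34 + 1.02x = 187.79 - 0.52x → x* = 86.6558.
Height of the DWL triangle at x_m is SMC(x_m) − demand(x_m) = MEC(x_m) = 83.0136.
DWL = ½ × 53.9049 × 83.0136 = 2237.4199.

DWL = $2237.42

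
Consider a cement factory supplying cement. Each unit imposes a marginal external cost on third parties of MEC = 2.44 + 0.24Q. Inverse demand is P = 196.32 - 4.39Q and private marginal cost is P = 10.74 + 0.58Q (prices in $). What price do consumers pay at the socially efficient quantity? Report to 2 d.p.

Social marginal cost = private MC + MEC = 13.18 + 0.82Q.
Set SMC = demand: 13.18 + 0.82Q = 196.32 - 4.39Q → Q* = 35.1516.
Consumer price on the demand curve at Q*: 196.32 − 4.39×35.1516 = 42.0045.

P = $42.00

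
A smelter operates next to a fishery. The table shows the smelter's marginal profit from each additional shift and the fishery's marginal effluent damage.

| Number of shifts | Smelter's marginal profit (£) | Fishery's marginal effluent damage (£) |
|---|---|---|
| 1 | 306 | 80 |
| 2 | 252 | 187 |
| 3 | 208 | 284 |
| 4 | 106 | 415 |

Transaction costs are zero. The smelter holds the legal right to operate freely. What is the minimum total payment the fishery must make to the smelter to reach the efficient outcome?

£314

Left alone the smelter would choose level 4 (marginal profit stays positive).
Efficient level: k* = 2 (marginal profit ≥ marginal effluent damage through 2).
The fishery must at least cover the smelter's forgone profit from cutting 4→2: 208 + 106 = 314.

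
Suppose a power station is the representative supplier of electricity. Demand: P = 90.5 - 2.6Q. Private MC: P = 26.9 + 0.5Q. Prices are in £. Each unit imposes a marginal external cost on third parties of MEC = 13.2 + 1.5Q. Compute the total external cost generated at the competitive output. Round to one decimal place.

Market equilibrium (private): 26.9 + 0.5Q = 90.5 - 2.6Q → Q_m = 20.5161.
Total external cost = ∫₀^{Q_m} (13.2 + 1.5Q) dQ = 13.2×20.5161 + ½×1.5×20.5161² = 586.4953.

£586.5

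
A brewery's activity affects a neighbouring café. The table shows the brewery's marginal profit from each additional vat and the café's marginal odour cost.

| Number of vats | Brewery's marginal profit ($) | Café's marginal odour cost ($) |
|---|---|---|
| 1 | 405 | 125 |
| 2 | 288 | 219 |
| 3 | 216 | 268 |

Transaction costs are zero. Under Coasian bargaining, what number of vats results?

Bargaining reaches the level where marginal profit last exceeds marginal odour cost.
That holds through level 2 (288 ≥ 219) but not at 3 (216 < 268).

2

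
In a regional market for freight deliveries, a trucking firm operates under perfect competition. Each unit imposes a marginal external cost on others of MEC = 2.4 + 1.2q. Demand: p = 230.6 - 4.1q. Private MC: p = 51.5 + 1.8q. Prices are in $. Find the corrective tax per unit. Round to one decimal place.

tax = $32.3 per unit

Social marginal cost = private MC + MEC = 53.9 + 3.0q.
Set SMC = demand: 53.9 + 3.0q = 230.6 - 4.1q → q* = 24.8873.
The Pigouvian tax equals MEC at q*: 2.4 + 1.2×24.8873 = 32.2648.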